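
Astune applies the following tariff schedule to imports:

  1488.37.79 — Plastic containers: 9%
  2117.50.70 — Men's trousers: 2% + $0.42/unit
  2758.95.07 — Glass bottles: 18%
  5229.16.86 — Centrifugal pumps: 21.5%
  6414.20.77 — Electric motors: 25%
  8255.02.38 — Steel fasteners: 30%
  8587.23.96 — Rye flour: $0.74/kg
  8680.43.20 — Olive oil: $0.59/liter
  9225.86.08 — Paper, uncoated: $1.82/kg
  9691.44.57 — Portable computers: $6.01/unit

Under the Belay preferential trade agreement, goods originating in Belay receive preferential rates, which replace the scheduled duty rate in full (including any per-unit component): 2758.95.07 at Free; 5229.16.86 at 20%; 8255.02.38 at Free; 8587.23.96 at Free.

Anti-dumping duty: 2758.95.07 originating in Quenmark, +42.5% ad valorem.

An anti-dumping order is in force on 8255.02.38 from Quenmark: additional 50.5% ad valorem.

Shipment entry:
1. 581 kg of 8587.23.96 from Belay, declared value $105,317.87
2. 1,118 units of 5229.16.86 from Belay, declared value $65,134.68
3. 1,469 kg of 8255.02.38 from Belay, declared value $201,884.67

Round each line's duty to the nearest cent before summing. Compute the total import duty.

$13,026.94

Line 1 (8587.23.96, Belay, 581 kg, $105,317.87):
Base rate for 8587.23.96 is $0.74/kg.
Origin Belay qualifies under the Astune–Belay agreement and 8587.23.96 is covered: preferential rate Free applies instead.
Duty = $105,317.87 × 0% = $0.00.
Line 2 (5229.16.86, Belay, 1,118 units, $65,134.68):
Base rate for 5229.16.86 is 21.5%.
Origin Belay qualifies under the Astune–Belay agreement and 5229.16.86 is covered: preferential rate 20% applies instead.
Duty = $65,134.68 × 20% = $13,026.94.
Line 3 (8255.02.38, Belay, 1,469 kg, $201,884.67):
Base rate for 8255.02.38 is 30%.
Origin Belay qualifies under the Astune–Belay agreement and 8255.02.38 is covered: preferential rate Free applies instead.
The additional-duty order on 8255.02.38 targets Quenmark, not Belay; it does not apply.
Duty = $201,884.67 × 0% = $0.00.
Total = $0.00 + $13,026.94 + $0.00 = $13,026.94.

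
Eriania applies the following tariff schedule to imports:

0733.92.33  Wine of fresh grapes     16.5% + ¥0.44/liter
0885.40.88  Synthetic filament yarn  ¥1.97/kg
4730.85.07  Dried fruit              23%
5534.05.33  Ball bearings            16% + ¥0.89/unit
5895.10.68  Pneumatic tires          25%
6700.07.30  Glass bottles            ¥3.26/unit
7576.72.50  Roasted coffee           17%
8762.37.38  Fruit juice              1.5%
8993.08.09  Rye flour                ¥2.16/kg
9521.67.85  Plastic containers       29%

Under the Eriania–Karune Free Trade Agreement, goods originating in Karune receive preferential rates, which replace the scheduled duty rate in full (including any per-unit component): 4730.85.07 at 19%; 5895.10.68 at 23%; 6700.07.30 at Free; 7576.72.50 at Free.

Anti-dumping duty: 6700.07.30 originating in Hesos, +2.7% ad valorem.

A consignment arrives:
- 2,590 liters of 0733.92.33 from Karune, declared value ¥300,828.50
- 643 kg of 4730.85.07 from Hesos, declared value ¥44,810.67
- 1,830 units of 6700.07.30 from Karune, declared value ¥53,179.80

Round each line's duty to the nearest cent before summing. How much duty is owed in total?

Line 1 (0733.92.33, Karune, 2,590 liters, ¥300,828.50):
Base rate for 0733.92.33 is 16.5% + ¥0.44/liter.
Origin Karune is the FTA partner but 0733.92.33 is not on the preference list; base rate stands.
Duty = ¥300,828.50 × 16.5% + 2,590 × ¥0.44 = ¥50,776.30.
Line 2 (4730.85.07, Hesos, 643 kg, ¥44,810.67):
Base rate for 4730.85.07 is 23%.
4730.85.07 has an FTA preferential rate, but origin Hesos is not Karune; base rate stands.
Duty = ¥44,810.67 × 23% = ¥10,306.45.
Line 3 (6700.07.30, Karune, 1,830 units, ¥53,179.80):
Base rate for 6700.07.30 is ¥3.26/unit.
Origin Karune qualifies under the Eriania–Karune agreement and 6700.07.30 is covered: preferential rate Free applies instead.
The additional-duty order on 6700.07.30 targets Hesos, not Karune; it does not apply.
Duty = ¥53,179.80 × 0% = ¥0.00.
Total = ¥50,776.30 + ¥10,306.45 + ¥0.00 = ¥61,082.75.

¥61,082.75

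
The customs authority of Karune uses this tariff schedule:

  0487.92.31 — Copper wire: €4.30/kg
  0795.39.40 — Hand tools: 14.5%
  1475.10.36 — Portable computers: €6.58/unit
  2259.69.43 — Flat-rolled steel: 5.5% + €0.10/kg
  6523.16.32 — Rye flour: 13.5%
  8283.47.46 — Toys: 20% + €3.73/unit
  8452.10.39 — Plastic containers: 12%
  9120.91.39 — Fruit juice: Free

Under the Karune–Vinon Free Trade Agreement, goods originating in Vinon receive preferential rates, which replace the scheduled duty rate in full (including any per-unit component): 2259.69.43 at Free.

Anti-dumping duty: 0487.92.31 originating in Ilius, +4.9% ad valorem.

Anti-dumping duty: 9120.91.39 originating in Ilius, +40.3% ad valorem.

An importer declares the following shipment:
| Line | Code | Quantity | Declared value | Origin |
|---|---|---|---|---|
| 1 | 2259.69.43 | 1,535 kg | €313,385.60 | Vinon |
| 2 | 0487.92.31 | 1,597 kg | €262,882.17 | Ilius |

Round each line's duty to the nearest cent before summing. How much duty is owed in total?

Line 1 (2259.69.43, Vinon, 1,535 kg, €313,385.60):
Base rate for 2259.69.43 is 5.5% + €0.10/kg.
Origin Vinon qualifies under the Karune–Vinon agreement and 2259.69.43 is covered: preferential rate Free applies instead.
Duty = €313,385.60 × 0% = €0.00.
Line 2 (0487.92.31, Ilius, 1,597 kg, €262,882.17):
Base rate for 0487.92.31 is €4.30/kg.
Additional duty on 0487.92.31 from Ilius: +4.9% ad valorem. Applied ad valorem rate = 4.9%.
Duty = €262,882.17 × 4.9% + 1,597 × €4.30 = €19,748.33.
Total = €0.00 + €19,748.33 = €19,748.33.

€19,748.33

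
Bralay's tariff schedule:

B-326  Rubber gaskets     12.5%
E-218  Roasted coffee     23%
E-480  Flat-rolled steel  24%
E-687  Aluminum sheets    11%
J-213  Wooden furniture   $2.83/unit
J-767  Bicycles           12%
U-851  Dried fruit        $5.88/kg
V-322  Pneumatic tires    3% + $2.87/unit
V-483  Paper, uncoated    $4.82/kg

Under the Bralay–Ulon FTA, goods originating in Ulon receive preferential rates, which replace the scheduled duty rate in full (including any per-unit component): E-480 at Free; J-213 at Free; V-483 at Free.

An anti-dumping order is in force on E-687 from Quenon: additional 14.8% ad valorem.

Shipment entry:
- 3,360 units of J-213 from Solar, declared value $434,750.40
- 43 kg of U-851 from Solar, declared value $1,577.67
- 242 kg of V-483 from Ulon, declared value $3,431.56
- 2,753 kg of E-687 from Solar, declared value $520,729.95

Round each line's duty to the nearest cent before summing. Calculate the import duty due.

$67,041.93

Line 1 (J-213, Solar, 3,360 units, $434,750.40):
Base rate for J-213 is $2.83/unit.
J-213 has an FTA preferential rate, but origin Solar is not Ulon; base rate stands.
Duty = 3,360 × $2.83 = $9,508.80.
Line 2 (U-851, Solar, 43 kg, $1,577.67):
Base rate for U-851 is $5.88/kg.
Duty = 43 × $5.88 = $252.84.
Line 3 (V-483, Ulon, 242 kg, $3,431.56):
Base rate for V-483 is $4.82/kg.
Origin Ulon qualifies under the Bralay–Ulon agreement and V-483 is covered: preferential rate Free applies instead.
Duty = $3,431.56 × 0% = $0.00.
Line 4 (E-687, Solar, 2,753 kg, $520,729.95):
Base rate for E-687 is 11%.
The additional-duty order on E-687 targets Quenon, not Solar; it does not apply.
Duty = $520,729.95 × 11% = $57,280.29.
Total = $9,508.80 + $252.84 + $0.00 + $57,280.29 = $67,041.93.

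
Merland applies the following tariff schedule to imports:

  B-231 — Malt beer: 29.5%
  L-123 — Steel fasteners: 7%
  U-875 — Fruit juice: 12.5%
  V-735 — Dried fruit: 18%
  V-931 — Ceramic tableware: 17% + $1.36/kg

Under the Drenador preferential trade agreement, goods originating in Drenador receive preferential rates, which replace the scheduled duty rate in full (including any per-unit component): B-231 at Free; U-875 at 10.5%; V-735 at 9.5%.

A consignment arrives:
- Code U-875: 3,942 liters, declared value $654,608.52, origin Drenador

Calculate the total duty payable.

Line 1 (U-875, Drenador, 3,942 liters, $654,608.52):
Base rate for U-875 is 12.5%.
Origin Drenador qualifies under the Merland–Drenador agreement and U-875 is covered: preferential rate 10.5% applies instead.
Duty = $654,608.52 × 10.5% = $68,733.89.

$68,733.89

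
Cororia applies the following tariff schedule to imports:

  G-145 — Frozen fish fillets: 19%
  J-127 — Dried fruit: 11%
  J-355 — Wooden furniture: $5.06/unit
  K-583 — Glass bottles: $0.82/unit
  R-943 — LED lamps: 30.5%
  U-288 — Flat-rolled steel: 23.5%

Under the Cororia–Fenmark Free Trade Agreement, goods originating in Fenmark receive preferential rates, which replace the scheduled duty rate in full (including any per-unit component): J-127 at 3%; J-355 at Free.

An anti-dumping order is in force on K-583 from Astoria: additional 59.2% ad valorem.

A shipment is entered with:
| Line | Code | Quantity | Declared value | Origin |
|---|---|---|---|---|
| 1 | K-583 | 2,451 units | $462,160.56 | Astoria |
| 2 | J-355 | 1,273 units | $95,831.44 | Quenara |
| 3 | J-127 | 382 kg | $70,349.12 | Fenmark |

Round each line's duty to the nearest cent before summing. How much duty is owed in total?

Line 1 (K-583, Astoria, 2,451 units, $462,160.56):
Base rate for K-583 is $0.82/unit.
Additional duty on K-583 from Astoria: +59.2% ad valorem. Applied ad valorem rate = 59.2%.
Duty = $462,160.56 × 59.2% + 2,451 × $0.82 = $275,608.87.
Line 2 (J-355, Quenara, 1,273 units, $95,831.44):
Base rate for J-355 is $5.06/unit.
J-355 has an FTA preferential rate, but origin Quenara is not Fenmark; base rate stands.
Duty = 1,273 × $5.06 = $6,441.38.
Line 3 (J-127, Fenmark, 382 kg, $70,349.12):
Base rate for J-127 is 11%.
Origin Fenmark qualifies under the Cororia–Fenmark agreement and J-127 is covered: preferential rate 3% applies instead.
Duty = $70,349.12 × 3% = $2,110.47.
Total = $275,608.87 + $6,441.38 + $2,110.47 = $284,160.72.

$284,160.72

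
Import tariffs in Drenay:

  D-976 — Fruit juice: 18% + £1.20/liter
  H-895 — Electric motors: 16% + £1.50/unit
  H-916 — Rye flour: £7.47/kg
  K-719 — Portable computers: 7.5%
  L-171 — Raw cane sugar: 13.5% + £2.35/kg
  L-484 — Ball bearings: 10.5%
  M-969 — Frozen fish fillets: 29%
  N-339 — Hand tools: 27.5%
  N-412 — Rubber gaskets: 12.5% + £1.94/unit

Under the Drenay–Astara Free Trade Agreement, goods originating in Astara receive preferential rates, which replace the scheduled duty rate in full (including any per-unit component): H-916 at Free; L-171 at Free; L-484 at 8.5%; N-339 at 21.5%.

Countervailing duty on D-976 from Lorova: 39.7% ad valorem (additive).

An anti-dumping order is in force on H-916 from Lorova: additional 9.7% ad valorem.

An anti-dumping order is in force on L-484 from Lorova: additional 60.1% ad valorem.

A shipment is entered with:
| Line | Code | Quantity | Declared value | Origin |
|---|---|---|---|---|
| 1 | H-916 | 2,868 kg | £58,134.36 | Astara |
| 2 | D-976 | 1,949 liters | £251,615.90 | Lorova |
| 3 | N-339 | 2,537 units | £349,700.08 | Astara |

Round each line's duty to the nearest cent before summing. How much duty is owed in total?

£222,706.69

Line 1 (H-916, Astara, 2,868 kg, £58,134.36):
Base rate for H-916 is £7.47/kg.
Origin Astara qualifies under the Drenay–Astara agreement and H-916 is covered: preferential rate Free applies instead.
The additional-duty order on H-916 targets Lorova, not Astara; it does not apply.
Duty = £58,134.36 × 0% = £0.00.
Line 2 (D-976, Lorova, 1,949 liters, £251,615.90):
Base rate for D-976 is 18% + £1.20/liter.
Additional duty on D-976 from Lorova: +39.7%. Applied ad valorem rate: 18% + 39.7% = 57.7%.
Duty = £251,615.90 × 57.7% + 1,949 × £1.20 = £147,521.17.
Line 3 (N-339, Astara, 2,537 units, £349,700.08):
Base rate for N-339 is 27.5%.
Origin Astara qualifies under the Drenay–Astara agreement and N-339 is covered: preferential rate 21.5% applies instead.
Duty = £349,700.08 × 21.5% = £75,185.52.
Total = £0.00 + £147,521.17 + £75,185.52 = £222,706.69.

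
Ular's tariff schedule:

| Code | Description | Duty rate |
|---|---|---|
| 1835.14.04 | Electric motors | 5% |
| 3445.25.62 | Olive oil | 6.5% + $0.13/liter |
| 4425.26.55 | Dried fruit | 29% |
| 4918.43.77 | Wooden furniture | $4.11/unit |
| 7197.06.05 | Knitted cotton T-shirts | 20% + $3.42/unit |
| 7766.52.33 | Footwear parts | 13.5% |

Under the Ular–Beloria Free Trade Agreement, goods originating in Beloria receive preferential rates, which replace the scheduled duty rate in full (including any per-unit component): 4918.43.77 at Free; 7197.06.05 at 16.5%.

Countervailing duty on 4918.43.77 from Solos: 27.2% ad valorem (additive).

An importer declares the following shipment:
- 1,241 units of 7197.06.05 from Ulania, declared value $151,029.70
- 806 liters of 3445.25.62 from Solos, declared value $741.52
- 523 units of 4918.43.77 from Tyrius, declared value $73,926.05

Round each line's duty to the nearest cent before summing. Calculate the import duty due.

$36,752.67

Line 1 (7197.06.05, Ulania, 1,241 units, $151,029.70):
Base rate for 7197.06.05 is 20% + $3.42/unit.
7197.06.05 has an FTA preferential rate, but origin Ulania is not Beloria; base rate stands.
Duty = $151,029.70 × 20% + 1,241 × $3.42 = $34,450.16.
Line 2 (3445.25.62, Solos, 806 liters, $741.52):
Base rate for 3445.25.62 is 6.5% + $0.13/liter.
Duty = $741.52 × 6.5% + 806 × $0.13 = $152.98.
Line 3 (4918.43.77, Tyrius, 523 units, $73,926.05):
Base rate for 4918.43.77 is $4.11/unit.
4918.43.77 has an FTA preferential rate, but origin Tyrius is not Beloria; base rate stands.
The additional-duty order on 4918.43.77 targets Solos, not Tyrius; it does not apply.
Duty = 523 × $4.11 = $2,149.53.
Total = $34,450.16 + $152.98 + $2,149.53 = $36,752.67.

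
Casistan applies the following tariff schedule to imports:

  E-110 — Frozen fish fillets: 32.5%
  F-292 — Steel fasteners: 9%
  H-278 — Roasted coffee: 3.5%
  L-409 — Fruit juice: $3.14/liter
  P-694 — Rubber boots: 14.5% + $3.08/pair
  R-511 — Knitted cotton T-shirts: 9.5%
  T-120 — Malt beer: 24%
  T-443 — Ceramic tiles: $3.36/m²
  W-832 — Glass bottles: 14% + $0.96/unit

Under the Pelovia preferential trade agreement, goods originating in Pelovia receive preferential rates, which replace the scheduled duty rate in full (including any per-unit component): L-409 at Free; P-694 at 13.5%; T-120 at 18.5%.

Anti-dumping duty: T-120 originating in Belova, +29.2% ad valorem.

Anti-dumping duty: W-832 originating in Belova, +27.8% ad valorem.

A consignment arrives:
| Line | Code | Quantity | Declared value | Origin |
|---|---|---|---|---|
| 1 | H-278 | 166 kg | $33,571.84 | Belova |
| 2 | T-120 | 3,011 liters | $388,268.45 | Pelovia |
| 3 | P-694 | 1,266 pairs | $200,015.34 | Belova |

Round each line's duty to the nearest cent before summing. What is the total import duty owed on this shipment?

Line 1 (H-278, Belova, 166 kg, $33,571.84):
Base rate for H-278 is 3.5%.
Duty = $33,571.84 × 3.5% = $1,175.01.
Line 2 (T-120, Pelovia, 3,011 liters, $388,268.45):
Base rate for T-120 is 24%.
Origin Pelovia qualifies under the Casistan–Pelovia agreement and T-120 is covered: preferential rate 18.5% applies instead.
The additional-duty order on T-120 targets Belova, not Pelovia; it does not apply.
Duty = $388,268.45 × 18.5% = $71,829.66.
Line 3 (P-694, Belova, 1,266 pairs, $200,015.34):
Base rate for P-694 is 14.5% + $3.08/pair.
P-694 has an FTA preferential rate, but origin Belova is not Pelovia; base rate stands.
Duty = $200,015.34 × 14.5% + 1,266 × $3.08 = $32,901.50.
Total = $1,175.01 + $71,829.66 + $32,901.50 = $105,906.17.

$105,906.17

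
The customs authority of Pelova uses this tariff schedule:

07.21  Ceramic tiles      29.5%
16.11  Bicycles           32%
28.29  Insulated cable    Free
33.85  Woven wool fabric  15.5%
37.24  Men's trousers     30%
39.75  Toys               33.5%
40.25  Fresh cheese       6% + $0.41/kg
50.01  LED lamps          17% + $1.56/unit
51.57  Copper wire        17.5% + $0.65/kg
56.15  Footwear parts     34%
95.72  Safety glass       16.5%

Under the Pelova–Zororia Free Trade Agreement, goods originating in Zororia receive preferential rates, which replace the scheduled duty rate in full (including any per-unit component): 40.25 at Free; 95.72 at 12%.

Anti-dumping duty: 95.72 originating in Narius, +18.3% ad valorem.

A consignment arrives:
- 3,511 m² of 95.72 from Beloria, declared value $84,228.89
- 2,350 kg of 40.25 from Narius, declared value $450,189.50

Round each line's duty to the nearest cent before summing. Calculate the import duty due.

$41,872.64

Line 1 (95.72, Beloria, 3,511 m², $84,228.89):
Base rate for 95.72 is 16.5%.
95.72 has an FTA preferential rate, but origin Beloria is not Zororia; base rate stands.
The additional-duty order on 95.72 targets Narius, not Beloria; it does not apply.
Duty = $84,228.89 × 16.5% = $13,897.77.
Line 2 (40.25, Narius, 2,350 kg, $450,189.50):
Base rate for 40.25 is 6% + $0.41/kg.
40.25 has an FTA preferential rate, but origin Narius is not Zororia; base rate stands.
Duty = $450,189.50 × 6% + 2,350 × $0.41 = $27,974.87.
Total = $13,897.77 + $27,974.87 = $41,872.64.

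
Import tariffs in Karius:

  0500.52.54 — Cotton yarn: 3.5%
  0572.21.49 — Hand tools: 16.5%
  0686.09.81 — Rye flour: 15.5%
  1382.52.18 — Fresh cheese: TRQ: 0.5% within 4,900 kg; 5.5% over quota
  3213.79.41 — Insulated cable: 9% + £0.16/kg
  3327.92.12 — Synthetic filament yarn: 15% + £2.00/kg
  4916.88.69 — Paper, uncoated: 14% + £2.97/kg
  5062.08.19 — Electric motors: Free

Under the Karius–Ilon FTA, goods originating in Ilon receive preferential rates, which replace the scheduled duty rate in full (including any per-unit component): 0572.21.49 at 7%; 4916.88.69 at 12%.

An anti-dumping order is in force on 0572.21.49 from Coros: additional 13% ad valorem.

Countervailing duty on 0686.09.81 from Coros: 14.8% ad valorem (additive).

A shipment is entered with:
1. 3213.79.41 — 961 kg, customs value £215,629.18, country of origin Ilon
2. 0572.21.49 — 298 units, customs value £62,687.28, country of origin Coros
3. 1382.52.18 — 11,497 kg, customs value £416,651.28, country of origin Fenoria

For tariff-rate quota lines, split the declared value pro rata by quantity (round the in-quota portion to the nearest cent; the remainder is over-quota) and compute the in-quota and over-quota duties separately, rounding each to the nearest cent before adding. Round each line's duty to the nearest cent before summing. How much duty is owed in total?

Line 1 (3213.79.41, Ilon, 961 kg, £215,629.18):
Base rate for 3213.79.41 is 9% + £0.16/kg.
Origin Ilon is the FTA partner but 3213.79.41 is not on the preference list; base rate stands.
Duty = £215,629.18 × 9% + 961 × £0.16 = £19,560.39.
Line 2 (0572.21.49, Coros, 298 units, £62,687.28):
Base rate for 0572.21.49 is 16.5%.
0572.21.49 has an FTA preferential rate, but origin Coros is not Ilon; base rate stands.
Additional duty on 0572.21.49 from Coros: +13%. Applied ad valorem rate: 16.5% + 13% = 29.5%.
Duty = £62,687.28 × 29.5% = £18,492.75.
Line 3 (1382.52.18, Fenoria, 11,497 kg, £416,651.28):
Code 1382.52.18 is under a tariff-rate quota (threshold 4,900 kg). In-quota: 4,900 kg at 0.5%; over-quota: 6,597 kg at 5.5%.
Pro-rata value split: in-quota = £416,651.28 × 4,900/11,497 = £177,576.00; over-quota = £416,651.28 − £177,576.00 = £239,075.28.
In-quota duty = £177,576.00 × 0.5% = £887.88. Over-quota duty = £239,075.28 × 5.5% = £13,149.14.
Line duty = £887.88 + £13,149.14 = £14,037.02.
Total = £19,560.39 + £18,492.75 + £14,037.02 = £52,090.16.

£52,090.16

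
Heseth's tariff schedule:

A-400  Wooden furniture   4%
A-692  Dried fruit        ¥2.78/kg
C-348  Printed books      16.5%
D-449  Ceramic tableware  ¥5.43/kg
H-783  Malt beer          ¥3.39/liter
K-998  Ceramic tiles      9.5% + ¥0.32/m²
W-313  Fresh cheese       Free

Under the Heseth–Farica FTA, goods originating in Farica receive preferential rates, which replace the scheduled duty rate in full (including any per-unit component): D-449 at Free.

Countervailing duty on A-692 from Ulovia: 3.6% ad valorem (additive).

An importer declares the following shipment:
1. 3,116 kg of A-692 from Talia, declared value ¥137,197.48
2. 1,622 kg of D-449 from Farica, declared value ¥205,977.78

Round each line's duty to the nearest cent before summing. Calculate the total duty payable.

Line 1 (A-692, Talia, 3,116 kg, ¥137,197.48):
Base rate for A-692 is ¥2.78/kg.
The additional-duty order on A-692 targets Ulovia, not Talia; it does not apply.
Duty = 3,116 × ¥2.78 = ¥8,662.48.
Line 2 (D-449, Farica, 1,622 kg, ¥205,977.78):
Base rate for D-449 is ¥5.43/kg.
Origin Farica qualifies under the Heseth–Farica agreement and D-449 is covered: preferential rate Free applies instead.
Duty = ¥205,977.78 × 0% = ¥0.00.
Total = ¥8,662.48 + ¥0.00 = ¥8,662.48.

¥8,662.48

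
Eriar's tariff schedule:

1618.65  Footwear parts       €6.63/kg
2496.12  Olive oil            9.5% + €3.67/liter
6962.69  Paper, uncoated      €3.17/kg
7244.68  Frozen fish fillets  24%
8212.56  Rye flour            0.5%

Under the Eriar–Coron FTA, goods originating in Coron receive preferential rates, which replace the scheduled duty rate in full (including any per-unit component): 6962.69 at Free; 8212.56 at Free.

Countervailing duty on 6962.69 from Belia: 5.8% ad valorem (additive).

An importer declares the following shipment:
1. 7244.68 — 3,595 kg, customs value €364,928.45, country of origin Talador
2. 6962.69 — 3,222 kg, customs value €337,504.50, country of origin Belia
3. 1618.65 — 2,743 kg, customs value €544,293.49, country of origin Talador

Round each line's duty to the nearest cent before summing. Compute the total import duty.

Line 1 (7244.68, Talador, 3,595 kg, €364,928.45):
Base rate for 7244.68 is 24%.
Duty = €364,928.45 × 24% = €87,582.83.
Line 2 (6962.69, Belia, 3,222 kg, €337,504.50):
Base rate for 6962.69 is €3.17/kg.
6962.69 has an FTA preferential rate, but origin Belia is not Coron; base rate stands.
Additional duty on 6962.69 from Belia: +5.8% ad valorem. Applied ad valorem rate = 5.8%.
Duty = €337,504.50 × 5.8% + 3,222 × €3.17 = €29,789.00.
Line 3 (1618.65, Talador, 2,743 kg, €544,293.49):
Base rate for 1618.65 is €6.63/kg.
Duty = 2,743 × €6.63 = €18,186.09.
Total = €87,582.83 + €29,789.00 + €18,186.09 = €135,557.92.

€135,557.92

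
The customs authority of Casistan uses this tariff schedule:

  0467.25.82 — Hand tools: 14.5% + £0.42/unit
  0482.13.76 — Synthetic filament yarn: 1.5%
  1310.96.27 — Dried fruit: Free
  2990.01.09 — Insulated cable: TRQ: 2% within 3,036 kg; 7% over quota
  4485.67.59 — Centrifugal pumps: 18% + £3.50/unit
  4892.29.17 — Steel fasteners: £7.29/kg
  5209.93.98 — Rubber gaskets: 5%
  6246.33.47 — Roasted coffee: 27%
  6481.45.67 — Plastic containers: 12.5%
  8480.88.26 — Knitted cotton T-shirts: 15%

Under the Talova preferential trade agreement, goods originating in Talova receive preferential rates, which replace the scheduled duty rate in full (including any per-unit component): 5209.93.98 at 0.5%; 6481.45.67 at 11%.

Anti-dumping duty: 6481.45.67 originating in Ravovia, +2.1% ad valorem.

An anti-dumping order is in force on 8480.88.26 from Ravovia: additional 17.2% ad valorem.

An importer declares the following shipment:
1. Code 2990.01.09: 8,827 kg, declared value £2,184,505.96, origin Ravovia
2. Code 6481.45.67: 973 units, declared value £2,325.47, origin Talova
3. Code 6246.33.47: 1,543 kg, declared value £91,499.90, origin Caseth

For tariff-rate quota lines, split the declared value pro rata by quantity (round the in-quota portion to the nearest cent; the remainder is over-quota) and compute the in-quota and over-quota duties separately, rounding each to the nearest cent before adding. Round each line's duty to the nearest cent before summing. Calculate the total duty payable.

£140,308.73

Line 1 (2990.01.09, Ravovia, 8,827 kg, £2,184,505.96):
Code 2990.01.09 is under a tariff-rate quota (threshold 3,036 kg). In-quota: 3,036 kg at 2%; over-quota: 5,791 kg at 7%.
Pro-rata value split: in-quota = £2,184,505.96 × 3,036/8,827 = £751,349.28; over-quota = £2,184,505.96 − £751,349.28 = £1,433,156.68.
In-quota duty = £751,349.28 × 2% = £15,026.99. Over-quota duty = £1,433,156.68 × 7% = £100,320.97.
Line duty = £15,026.99 + £100,320.97 = £115,347.96.
Line 2 (6481.45.67, Talova, 973 units, £2,325.47):
Base rate for 6481.45.67 is 12.5%.
Origin Talova qualifies under the Casistan–Talova agreement and 6481.45.67 is covered: preferential rate 11% applies instead.
The additional-duty order on 6481.45.67 targets Ravovia, not Talova; it does not apply.
Duty = £2,325.47 × 11% = £255.80.
Line 3 (6246.33.47, Caseth, 1,543 kg, £91,499.90):
Base rate for 6246.33.47 is 27%.
Duty = £91,499.90 × 27% = £24,704.97.
Total = £115,347.96 + £255.80 + £24,704.97 = £140,308.73.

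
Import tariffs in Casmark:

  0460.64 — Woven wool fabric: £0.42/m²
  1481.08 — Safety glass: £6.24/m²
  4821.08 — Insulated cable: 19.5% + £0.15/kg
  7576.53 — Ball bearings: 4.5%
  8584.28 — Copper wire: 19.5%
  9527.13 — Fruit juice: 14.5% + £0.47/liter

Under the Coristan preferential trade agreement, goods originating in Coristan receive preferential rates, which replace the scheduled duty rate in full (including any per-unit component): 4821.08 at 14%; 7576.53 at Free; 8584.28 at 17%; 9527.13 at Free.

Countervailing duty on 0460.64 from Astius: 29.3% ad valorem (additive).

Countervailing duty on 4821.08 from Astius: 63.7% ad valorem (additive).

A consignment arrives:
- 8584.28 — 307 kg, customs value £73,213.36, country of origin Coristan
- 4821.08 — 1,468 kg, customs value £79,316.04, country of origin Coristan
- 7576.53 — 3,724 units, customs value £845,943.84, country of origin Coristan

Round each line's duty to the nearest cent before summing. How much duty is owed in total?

£23,550.52

Line 1 (8584.28, Coristan, 307 kg, £73,213.36):
Base rate for 8584.28 is 19.5%.
Origin Coristan qualifies under the Casmark–Coristan agreement and 8584.28 is covered: preferential rate 17% applies instead.
Duty = £73,213.36 × 17% = £12,446.27.
Line 2 (4821.08, Coristan, 1,468 kg, £79,316.04):
Base rate for 4821.08 is 19.5% + £0.15/kg.
Origin Coristan qualifies under the Casmark–Coristan agreement and 4821.08 is covered: preferential rate 14% applies instead.
The additional-duty order on 4821.08 targets Astius, not Coristan; it does not apply.
Duty = £79,316.04 × 14% = £11,104.25.
Line 3 (7576.53, Coristan, 3,724 units, £845,943.84):
Base rate for 7576.53 is 4.5%.
Origin Coristan qualifies under the Casmark–Coristan agreement and 7576.53 is covered: preferential rate Free applies instead.
Duty = £845,943.84 × 0% = £0.00.
Total = £12,446.27 + £11,104.25 + £0.00 = £23,550.52.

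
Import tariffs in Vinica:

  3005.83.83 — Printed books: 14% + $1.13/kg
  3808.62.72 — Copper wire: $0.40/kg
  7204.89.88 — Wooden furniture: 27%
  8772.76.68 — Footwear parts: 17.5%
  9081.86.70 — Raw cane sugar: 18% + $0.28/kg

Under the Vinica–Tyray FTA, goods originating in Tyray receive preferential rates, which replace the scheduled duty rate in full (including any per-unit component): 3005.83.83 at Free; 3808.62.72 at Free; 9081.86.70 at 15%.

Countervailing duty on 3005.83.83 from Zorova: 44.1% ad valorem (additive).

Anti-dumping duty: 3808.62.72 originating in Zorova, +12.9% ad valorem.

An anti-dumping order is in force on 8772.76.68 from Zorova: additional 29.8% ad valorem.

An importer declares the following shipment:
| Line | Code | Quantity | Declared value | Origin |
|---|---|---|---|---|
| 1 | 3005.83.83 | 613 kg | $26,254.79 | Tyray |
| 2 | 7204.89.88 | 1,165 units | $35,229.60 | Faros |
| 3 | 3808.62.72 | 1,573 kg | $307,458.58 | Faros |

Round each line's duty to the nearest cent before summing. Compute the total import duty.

$10,141.19

Line 1 (3005.83.83, Tyray, 613 kg, $26,254.79):
Base rate for 3005.83.83 is 14% + $1.13/kg.
Origin Tyray qualifies under the Vinica–Tyray agreement and 3005.83.83 is covered: preferential rate Free applies instead.
The additional-duty order on 3005.83.83 targets Zorova, not Tyray; it does not apply.
Duty = $26,254.79 × 0% = $0.00.
Line 2 (7204.89.88, Faros, 1,165 units, $35,229.60):
Base rate for 7204.89.88 is 27%.
Duty = $35,229.60 × 27% = $9,511.99.
Line 3 (3808.62.72, Faros, 1,573 kg, $307,458.58):
Base rate for 3808.62.72 is $0.40/kg.
3808.62.72 has an FTA preferential rate, but origin Faros is not Tyray; base rate stands.
The additional-duty order on 3808.62.72 targets Zorova, not Faros; it does not apply.
Duty = 1,573 × $0.40 = $629.20.
Total = $0.00 + $9,511.99 + $629.20 = $10,141.19.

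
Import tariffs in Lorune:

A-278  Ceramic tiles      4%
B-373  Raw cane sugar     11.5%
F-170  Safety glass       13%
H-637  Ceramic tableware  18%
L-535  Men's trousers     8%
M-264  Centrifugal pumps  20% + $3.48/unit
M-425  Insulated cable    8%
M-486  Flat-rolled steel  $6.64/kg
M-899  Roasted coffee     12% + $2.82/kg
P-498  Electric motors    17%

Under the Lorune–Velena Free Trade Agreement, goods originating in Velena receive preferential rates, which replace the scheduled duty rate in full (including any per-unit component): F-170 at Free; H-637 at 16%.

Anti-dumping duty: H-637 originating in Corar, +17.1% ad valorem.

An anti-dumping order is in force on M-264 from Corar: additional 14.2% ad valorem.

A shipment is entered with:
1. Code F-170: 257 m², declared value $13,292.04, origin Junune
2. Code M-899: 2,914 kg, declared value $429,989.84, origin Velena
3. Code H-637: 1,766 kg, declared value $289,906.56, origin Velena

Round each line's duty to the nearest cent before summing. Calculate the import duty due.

$107,929.28

Line 1 (F-170, Junune, 257 m², $13,292.04):
Base rate for F-170 is 13%.
F-170 has an FTA preferential rate, but origin Junune is not Velena; base rate stands.
Duty = $13,292.04 × 13% = $1,727.97.
Line 2 (M-899, Velena, 2,914 kg, $429,989.84):
Base rate for M-899 is 12% + $2.82/kg.
Origin Velena is the FTA partner but M-899 is not on the preference list; base rate stands.
Duty = $429,989.84 × 12% + 2,914 × $2.82 = $59,816.26.
Line 3 (H-637, Velena, 1,766 kg, $289,906.56):
Base rate for H-637 is 18%.
Origin Velena qualifies under the Lorune–Velena agreement and H-637 is covered: preferential rate 16% applies instead.
The additional-duty order on H-637 targets Corar, not Velena; it does not apply.
Duty = $289,906.56 × 16% = $46,385.05.
Total = $1,727.97 + $59,816.26 + $46,385.05 = $107,929.28.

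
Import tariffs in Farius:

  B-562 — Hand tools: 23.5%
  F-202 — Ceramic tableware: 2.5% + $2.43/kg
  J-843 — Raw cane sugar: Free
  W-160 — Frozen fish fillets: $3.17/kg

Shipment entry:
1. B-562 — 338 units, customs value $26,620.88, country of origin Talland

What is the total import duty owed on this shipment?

Line 1 (B-562, Talland, 338 units, $26,620.88):
Base rate for B-562 is 23.5%.
Duty = $26,620.88 × 23.5% = $6,255.91.

$6,255.91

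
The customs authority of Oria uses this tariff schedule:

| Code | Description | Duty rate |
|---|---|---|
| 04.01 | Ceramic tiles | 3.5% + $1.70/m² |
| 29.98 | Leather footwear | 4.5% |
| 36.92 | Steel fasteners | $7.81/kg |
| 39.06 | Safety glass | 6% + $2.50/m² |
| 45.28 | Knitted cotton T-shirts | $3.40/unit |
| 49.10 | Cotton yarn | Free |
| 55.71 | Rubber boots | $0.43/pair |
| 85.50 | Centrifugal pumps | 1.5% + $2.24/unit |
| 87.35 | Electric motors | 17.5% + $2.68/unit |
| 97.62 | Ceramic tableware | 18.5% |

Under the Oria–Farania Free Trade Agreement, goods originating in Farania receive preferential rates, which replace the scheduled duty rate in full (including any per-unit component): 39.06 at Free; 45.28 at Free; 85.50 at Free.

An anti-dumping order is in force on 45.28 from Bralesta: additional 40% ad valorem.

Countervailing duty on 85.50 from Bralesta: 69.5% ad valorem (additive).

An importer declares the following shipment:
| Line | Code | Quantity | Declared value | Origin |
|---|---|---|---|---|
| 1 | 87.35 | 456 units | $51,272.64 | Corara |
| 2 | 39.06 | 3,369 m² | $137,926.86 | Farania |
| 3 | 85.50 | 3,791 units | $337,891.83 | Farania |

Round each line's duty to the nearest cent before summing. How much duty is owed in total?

Line 1 (87.35, Corara, 456 units, $51,272.64):
Base rate for 87.35 is 17.5% + $2.68/unit.
Duty = $51,272.64 × 17.5% + 456 × $2.68 = $10,194.79.
Line 2 (39.06, Farania, 3,369 m², $137,926.86):
Base rate for 39.06 is 6% + $2.50/m².
Origin Farania qualifies under the Oria–Farania agreement and 39.06 is covered: preferential rate Free applies instead.
Duty = $137,926.86 × 0% = $0.00.
Line 3 (85.50, Farania, 3,791 units, $337,891.83):
Base rate for 85.50 is 1.5% + $2.24/unit.
Origin Farania qualifies under the Oria–Farania agreement and 85.50 is covered: preferential rate Free applies instead.
The additional-duty order on 85.50 targets Bralesta, not Farania; it does not apply.
Duty = $337,891.83 × 0% = $0.00.
Total = $10,194.79 + $0.00 + $0.00 = $10,194.79.

$10,194.79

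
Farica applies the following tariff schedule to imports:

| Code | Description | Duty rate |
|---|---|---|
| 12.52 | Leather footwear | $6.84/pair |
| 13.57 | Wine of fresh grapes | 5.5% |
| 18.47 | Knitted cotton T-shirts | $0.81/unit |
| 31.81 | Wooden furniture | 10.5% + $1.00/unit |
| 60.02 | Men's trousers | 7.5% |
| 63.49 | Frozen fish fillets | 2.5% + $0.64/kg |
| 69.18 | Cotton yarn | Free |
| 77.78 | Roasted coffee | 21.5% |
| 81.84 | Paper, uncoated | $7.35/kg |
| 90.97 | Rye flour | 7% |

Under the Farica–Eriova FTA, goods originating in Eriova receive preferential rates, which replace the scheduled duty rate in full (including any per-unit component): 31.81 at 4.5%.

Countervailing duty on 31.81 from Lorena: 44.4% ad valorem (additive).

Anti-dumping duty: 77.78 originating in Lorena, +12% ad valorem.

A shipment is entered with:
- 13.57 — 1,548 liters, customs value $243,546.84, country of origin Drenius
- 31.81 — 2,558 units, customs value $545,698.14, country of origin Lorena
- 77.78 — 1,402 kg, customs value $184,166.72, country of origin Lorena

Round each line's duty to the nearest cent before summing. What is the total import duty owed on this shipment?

Line 1 (13.57, Drenius, 1,548 liters, $243,546.84):
Base rate for 13.57 is 5.5%.
Duty = $243,546.84 × 5.5% = $13,395.08.
Line 2 (31.81, Lorena, 2,558 units, $545,698.14):
Base rate for 31.81 is 10.5% + $1.00/unit.
31.81 has an FTA preferential rate, but origin Lorena is not Eriova; base rate stands.
Additional duty on 31.81 from Lorena: +44.4%. Applied ad valorem rate: 10.5% + 44.4% = 54.9%.
Duty = $545,698.14 × 54.9% + 2,558 × $1.00 = $302,146.28.
Line 3 (77.78, Lorena, 1,402 kg, $184,166.72):
Base rate for 77.78 is 21.5%.
Additional duty on 77.78 from Lorena: +12%. Applied ad valorem rate: 21.5% + 12% = 33.5%.
Duty = $184,166.72 × 33.5% = $61,695.85.
Total = $13,395.08 + $302,146.28 + $61,695.85 = $377,237.21.

$377,237.21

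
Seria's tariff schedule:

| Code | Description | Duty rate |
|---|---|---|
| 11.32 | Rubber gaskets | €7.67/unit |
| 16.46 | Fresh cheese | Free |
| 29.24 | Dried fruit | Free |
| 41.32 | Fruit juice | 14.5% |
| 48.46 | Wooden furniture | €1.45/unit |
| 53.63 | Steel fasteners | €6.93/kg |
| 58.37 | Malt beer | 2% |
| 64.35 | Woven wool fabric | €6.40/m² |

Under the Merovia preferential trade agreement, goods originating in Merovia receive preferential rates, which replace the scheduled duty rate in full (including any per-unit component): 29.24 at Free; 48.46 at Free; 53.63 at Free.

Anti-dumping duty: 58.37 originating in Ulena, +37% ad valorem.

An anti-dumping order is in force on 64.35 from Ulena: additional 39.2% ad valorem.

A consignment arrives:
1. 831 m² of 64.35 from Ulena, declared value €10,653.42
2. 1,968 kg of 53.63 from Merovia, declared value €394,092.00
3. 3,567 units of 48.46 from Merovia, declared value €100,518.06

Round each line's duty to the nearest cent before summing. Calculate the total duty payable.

Line 1 (64.35, Ulena, 831 m², €10,653.42):
Base rate for 64.35 is €6.40/m².
Additional duty on 64.35 from Ulena: +39.2% ad valorem. Applied ad valorem rate = 39.2%.
Duty = €10,653.42 × 39.2% + 831 × €6.40 = €9,494.54.
Line 2 (53.63, Merovia, 1,968 kg, €394,092.00):
Base rate for 53.63 is €6.93/kg.
Origin Merovia qualifies under the Seria–Merovia agreement and 53.63 is covered: preferential rate Free applies instead.
Duty = €394,092.00 × 0% = €0.00.
Line 3 (48.46, Merovia, 3,567 units, €100,518.06):
Base rate for 48.46 is €1.45/unit.
Origin Merovia qualifies under the Seria–Merovia agreement and 48.46 is covered: preferential rate Free applies instead.
Duty = €100,518.06 × 0% = €0.00.
Total = €9,494.54 + €0.00 + €0.00 = €9,494.54.

€9,494.54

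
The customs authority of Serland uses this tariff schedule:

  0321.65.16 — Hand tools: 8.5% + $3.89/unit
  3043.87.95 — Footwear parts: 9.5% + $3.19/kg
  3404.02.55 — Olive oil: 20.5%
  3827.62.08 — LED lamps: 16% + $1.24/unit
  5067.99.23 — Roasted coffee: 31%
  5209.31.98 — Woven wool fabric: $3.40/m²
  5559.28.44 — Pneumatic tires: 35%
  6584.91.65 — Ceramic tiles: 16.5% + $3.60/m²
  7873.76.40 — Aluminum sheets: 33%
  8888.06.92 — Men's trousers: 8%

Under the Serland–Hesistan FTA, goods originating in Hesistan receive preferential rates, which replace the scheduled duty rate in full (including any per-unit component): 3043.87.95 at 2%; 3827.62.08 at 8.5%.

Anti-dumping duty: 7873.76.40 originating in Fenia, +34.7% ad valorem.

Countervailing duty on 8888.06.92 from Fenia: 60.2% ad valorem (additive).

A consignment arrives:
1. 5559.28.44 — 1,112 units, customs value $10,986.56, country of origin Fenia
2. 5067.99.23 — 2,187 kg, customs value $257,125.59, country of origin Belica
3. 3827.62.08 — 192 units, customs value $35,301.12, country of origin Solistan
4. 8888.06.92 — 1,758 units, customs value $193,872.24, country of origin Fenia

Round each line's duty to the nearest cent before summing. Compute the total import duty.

Line 1 (5559.28.44, Fenia, 1,112 units, $10,986.56):
Base rate for 5559.28.44 is 35%.
Duty = $10,986.56 × 35% = $3,845.30.
Line 2 (5067.99.23, Belica, 2,187 kg, $257,125.59):
Base rate for 5067.99.23 is 31%.
Duty = $257,125.59 × 31% = $79,708.93.
Line 3 (3827.62.08, Solistan, 192 units, $35,301.12):
Base rate for 3827.62.08 is 16% + $1.24/unit.
3827.62.08 has an FTA preferential rate, but origin Solistan is not Hesistan; base rate stands.
Duty = $35,301.12 × 16% + 192 × $1.24 = $5,886.26.
Line 4 (8888.06.92, Fenia, 1,758 units, $193,872.24):
Base rate for 8888.06.92 is 8%.
Additional duty on 8888.06.92 from Fenia: +60.2%. Applied ad valorem rate: 8% + 60.2% = 68.2%.
Duty = $193,872.24 × 68.2% = $132,220.87.
Total = $3,845.30 + $79,708.93 + $5,886.26 + $132,220.87 = $221,661.36.

$221,661.36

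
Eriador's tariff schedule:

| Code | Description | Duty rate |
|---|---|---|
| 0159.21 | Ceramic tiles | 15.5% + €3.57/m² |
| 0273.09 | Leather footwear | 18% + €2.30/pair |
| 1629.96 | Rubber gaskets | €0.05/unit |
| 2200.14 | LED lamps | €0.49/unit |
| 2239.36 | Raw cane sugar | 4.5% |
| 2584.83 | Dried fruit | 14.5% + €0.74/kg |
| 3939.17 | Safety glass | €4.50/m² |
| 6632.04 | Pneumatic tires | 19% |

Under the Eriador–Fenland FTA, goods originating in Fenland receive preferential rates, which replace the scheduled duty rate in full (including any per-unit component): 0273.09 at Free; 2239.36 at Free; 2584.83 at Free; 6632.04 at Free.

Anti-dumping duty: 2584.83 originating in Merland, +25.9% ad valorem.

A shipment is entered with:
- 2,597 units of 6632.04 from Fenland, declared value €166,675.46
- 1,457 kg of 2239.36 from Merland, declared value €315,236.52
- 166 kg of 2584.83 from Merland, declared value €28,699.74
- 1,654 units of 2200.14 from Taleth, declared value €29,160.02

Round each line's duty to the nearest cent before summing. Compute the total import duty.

€26,713.63

Line 1 (6632.04, Fenland, 2,597 units, €166,675.46):
Base rate for 6632.04 is 19%.
Origin Fenland qualifies under the Eriador–Fenland agreement and 6632.04 is covered: preferential rate Free applies instead.
Duty = €166,675.46 × 0% = €0.00.
Line 2 (2239.36, Merland, 1,457 kg, €315,236.52):
Base rate for 2239.36 is 4.5%.
2239.36 has an FTA preferential rate, but origin Merland is not Fenland; base rate stands.
Duty = €315,236.52 × 4.5% = €14,185.64.
Line 3 (2584.83, Merland, 166 kg, €28,699.74):
Base rate for 2584.83 is 14.5% + €0.74/kg.
2584.83 has an FTA preferential rate, but origin Merland is not Fenland; base rate stands.
Additional duty on 2584.83 from Merland: +25.9%. Applied ad valorem rate: 14.5% + 25.9% = 40.4%.
Duty = €28,699.74 × 40.4% + 166 × €0.74 = €11,717.53.
Line 4 (2200.14, Taleth, 1,654 units, €29,160.02):
Base rate for 2200.14 is €0.49/unit.
Duty = 1,654 × €0.49 = €810.46.
Total = €0.00 + €14,185.64 + €11,717.53 + €810.46 = €26,713.63.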